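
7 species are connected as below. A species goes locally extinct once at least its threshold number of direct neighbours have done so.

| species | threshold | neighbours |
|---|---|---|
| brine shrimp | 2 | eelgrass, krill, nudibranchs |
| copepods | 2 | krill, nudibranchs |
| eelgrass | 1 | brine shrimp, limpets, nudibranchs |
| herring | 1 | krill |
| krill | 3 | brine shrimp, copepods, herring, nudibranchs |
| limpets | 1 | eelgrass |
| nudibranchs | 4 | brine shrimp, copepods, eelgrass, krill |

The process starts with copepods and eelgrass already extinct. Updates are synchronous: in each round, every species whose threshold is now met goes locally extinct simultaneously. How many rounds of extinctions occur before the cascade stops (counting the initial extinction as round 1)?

Round 1 — copepods, eelgrass go locally extinct (initial).
Round 2 — checking thresholds:
  brine shrimp: 1 of 3 neighbours < 2, not yet.
  krill: 1 of 4 neighbours < 3, not yet.
  limpets: 1 of 1 neighbours ≥ 1, goes locally extinct.
  nudibranchs: 2 of 4 neighbours < 4, not yet.
Round 3 — no new extinctions; cascade stops.

2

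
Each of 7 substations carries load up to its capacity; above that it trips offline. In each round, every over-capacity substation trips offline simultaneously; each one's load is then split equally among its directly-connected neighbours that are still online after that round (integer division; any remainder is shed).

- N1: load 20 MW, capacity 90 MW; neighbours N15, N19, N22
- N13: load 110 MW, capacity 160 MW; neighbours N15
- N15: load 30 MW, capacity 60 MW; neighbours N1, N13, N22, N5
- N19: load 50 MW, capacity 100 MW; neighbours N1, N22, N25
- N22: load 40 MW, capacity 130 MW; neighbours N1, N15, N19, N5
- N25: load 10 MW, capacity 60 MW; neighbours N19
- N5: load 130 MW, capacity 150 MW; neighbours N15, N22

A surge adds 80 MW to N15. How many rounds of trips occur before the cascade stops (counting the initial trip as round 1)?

Round 1 — N15 at 110 > 60. N15 trips offline.
  N15 sheds 110 MW to N1, N13, N22, N5: 27 each (2 lost).
    N1: 20+27 = 47 ≤ 90
    N13: 110+27 = 137 ≤ 160
    N22: 40+27 = 67 ≤ 130
    N5: 130+27 = 157 > 150
Round 2 — N5 trips offline.
  N5 sheds 157 MW to N22: 157 each.
    N22: 67+157 = 224 > 130
Round 3 — N22 trips offline.
  N22 sheds 224 MW to N1, N19: 112 each.
    N1: 47+112 = 159 > 90
    N19: 50+112 = 162 > 100
Round 4 — N1, N19 trip offline.
  N1 sheds 159 MW: no online neighbours, lost.
  N19 sheds 162 MW to N25: 162 each.
    N25: 10+162 = 172 > 60
Round 5 — N25 trips offline.
  N25 sheds 172 MW: no online neighbours, lost.
No further trips.

5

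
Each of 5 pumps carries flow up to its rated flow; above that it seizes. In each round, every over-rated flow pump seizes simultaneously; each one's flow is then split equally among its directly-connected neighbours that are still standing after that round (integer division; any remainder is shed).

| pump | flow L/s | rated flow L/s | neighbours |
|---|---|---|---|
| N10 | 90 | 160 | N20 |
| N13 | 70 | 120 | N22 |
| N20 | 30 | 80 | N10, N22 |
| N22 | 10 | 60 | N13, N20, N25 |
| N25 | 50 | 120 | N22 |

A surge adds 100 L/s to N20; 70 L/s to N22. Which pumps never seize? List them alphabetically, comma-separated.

N13, N25

Round 1 — N20 at 130 > 80; N22 at 80 > 60. N20, N22 seize.
  N20 sheds 130 L/s to N10: 130 each.
    N10: 90+130 = 220 > 160
  N22 sheds 80 L/s to N13, N25: 40 each.
    N13: 70+40 = 110 ≤ 120
    N25: 50+40 = 90 ≤ 120
Round 2 — N10 seizes.
  N10 sheds 220 L/s: no online neighbours, lost.
No further seizures.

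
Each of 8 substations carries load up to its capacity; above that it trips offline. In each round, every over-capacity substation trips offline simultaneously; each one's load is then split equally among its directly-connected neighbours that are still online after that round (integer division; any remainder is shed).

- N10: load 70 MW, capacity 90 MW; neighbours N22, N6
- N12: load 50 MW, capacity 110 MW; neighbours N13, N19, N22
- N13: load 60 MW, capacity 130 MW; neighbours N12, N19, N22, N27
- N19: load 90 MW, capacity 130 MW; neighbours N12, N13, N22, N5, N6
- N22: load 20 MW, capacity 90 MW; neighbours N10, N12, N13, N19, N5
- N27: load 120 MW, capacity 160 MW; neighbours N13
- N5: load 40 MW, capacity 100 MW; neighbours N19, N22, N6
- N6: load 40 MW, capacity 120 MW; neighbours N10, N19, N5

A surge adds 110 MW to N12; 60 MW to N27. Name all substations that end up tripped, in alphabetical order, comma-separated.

N10, N12, N13, N19, N22, N27, N5, N6

Round 1 — N12 at 160 > 110; N27 at 180 > 160. N12, N27 trip offline.
  N12 sheds 160 MW to N13, N19, N22: 53 each (1 lost).
    N13: 60+53 = 113 ≤ 130
    N19: 90+53 = 143 > 130
    N22: 20+53 = 73 ≤ 90
  N27 sheds 180 MW to N13: 180 each.
    N13: 113+180 = 293 > 130
Round 2 — N13, N19 trip offline.
  N13 sheds 293 MW to N22: 293 each.
    N22: 73+293 = 366 > 90
  N19 sheds 143 MW to N22, N5, N6: 47 each (2 lost).
    N22: 366+47 = 413 > 90
    N5: 40+47 = 87 ≤ 100
    N6: 40+47 = 87 ≤ 120
Round 3 — N22 trips offline.
  N22 sheds 413 MW to N10, N5: 206 each (1 lost).
    N10: 70+206 = 276 > 90
    N5: 87+206 = 293 > 100
Round 4 — N10, N5 trip offline.
  N10 sheds 276 MW to N6: 276 each.
    N6: 87+276 = 363 > 120
  N5 sheds 293 MW to N6: 293 each.
    N6: 363+293 = 656 > 120
Round 5 — N6 trips offline.
  N6 sheds 656 MW: no online neighbours, lost.
No further trips.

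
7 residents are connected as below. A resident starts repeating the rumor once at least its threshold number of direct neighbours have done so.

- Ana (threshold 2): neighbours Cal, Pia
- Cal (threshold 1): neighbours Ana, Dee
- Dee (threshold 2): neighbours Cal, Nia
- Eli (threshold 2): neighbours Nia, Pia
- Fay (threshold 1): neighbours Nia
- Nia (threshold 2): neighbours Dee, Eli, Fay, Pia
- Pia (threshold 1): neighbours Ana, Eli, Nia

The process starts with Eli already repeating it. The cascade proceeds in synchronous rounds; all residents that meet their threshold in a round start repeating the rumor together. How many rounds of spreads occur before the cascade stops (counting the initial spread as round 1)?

Round 1 — Eli starts repeating the rumor (initial).
Round 2 — checking thresholds:
  Nia: 1 of 4 neighbours < 2, not yet.
  Pia: 1 of 3 neighbours ≥ 1, starts repeating the rumor.
Round 3 — checking thresholds:
  Ana: 1 of 2 neighbours < 2, not yet.
  Nia: 2 of 4 neighbours ≥ 2, starts repeating the rumor.
Round 4 — checking thresholds:
  Ana: 1 of 2 neighbours < 2, not yet.
  Dee: 1 of 2 neighbours < 2, not yet.
  Fay: 1 of 1 neighbours ≥ 1, starts repeating the rumor.
Round 5 — no new spreads; cascade stops.

4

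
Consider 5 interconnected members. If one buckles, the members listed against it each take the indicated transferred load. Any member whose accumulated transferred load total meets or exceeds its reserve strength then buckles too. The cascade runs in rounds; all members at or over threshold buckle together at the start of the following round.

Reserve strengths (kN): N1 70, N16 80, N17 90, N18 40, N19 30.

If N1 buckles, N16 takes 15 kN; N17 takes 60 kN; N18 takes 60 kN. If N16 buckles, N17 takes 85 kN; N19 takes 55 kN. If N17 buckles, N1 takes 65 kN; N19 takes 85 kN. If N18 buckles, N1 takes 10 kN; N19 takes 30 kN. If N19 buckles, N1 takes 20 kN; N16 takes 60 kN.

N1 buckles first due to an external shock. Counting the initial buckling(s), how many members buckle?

Round 1 — N1 buckles (initial).
  N16: +15 → 15 < 80
  N17: +60 → 60 < 90
  N18: +60 → 60 ≥ 40
Round 2 — N18 buckles.
  N19: +30 → 30 ≥ 30
Round 3 — N19 buckles.
  N16: +60 → 75 < 80
No further bucklings.

3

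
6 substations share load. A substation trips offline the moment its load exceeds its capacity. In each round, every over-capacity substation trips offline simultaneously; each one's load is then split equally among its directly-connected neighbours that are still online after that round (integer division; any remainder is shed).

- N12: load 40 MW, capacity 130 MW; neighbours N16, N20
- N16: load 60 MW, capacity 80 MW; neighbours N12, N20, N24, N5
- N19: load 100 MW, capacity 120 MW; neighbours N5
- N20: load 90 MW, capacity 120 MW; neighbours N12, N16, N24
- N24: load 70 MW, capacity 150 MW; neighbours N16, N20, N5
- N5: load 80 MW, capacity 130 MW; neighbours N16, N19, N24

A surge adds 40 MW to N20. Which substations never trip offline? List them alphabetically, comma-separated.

Round 1 — N20 at 130 > 120. N20 trips offline.
  N20 sheds 130 MW to N12, N16, N24: 43 each (1 lost).
    N12: 40+43 = 83 ≤ 130
    N16: 60+43 = 103 > 80
    N24: 70+43 = 113 ≤ 150
Round 2 — N16 trips offline.
  N16 sheds 103 MW to N12, N24, N5: 34 each (1 lost).
    N12: 83+34 = 117 ≤ 130
    N24: 113+34 = 147 ≤ 150
    N5: 80+34 = 114 ≤ 130
No further trips.

N12, N19, N24, N5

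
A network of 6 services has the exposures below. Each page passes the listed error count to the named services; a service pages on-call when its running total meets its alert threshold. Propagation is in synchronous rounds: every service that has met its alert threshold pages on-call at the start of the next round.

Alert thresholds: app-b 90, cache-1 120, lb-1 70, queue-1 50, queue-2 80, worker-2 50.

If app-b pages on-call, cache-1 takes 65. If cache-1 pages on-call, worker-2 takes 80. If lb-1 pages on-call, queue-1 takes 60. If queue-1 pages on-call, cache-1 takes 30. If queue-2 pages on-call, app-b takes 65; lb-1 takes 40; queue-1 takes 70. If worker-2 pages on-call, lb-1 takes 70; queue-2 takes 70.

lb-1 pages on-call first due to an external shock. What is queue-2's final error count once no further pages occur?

Round 1 — lb-1 pages on-call (initial).
  queue-1: +60 → 60 ≥ 50
Round 2 — queue-1 pages on-call.
  cache-1: +30 → 30 < 120
No further pages.

0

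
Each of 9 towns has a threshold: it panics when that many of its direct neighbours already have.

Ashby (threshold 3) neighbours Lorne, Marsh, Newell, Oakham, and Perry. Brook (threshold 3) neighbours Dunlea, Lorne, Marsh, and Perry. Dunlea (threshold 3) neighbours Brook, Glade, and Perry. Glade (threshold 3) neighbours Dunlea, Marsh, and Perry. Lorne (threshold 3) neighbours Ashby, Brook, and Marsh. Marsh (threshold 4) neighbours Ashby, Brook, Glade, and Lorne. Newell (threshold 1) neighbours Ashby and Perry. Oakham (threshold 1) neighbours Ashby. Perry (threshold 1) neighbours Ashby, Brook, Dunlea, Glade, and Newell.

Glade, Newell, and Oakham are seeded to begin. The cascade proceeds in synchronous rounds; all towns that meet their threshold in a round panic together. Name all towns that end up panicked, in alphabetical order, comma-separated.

Round 1 — Glade, Newell, Oakham panic (initial).
Round 2 — checking thresholds:
  Ashby: 2 of 5 neighbours < 3, holds.
  Dunlea: 1 of 3 neighbours < 3, holds.
  Marsh: 1 of 4 neighbours < 4, holds.
  Perry: 2 of 5 neighbours ≥ 1, panics.
Round 3 — checking thresholds:
  Ashby: 3 of 5 neighbours ≥ 3, panics.
  Brook: 1 of 4 neighbours < 3, holds.
  Dunlea: 2 of 3 neighbours < 3, holds.
  Marsh: 1 of 4 neighbours < 4, holds.
Round 4 — no new panics; cascade stops.

Ashby, Glade, Newell, Oakham, Perry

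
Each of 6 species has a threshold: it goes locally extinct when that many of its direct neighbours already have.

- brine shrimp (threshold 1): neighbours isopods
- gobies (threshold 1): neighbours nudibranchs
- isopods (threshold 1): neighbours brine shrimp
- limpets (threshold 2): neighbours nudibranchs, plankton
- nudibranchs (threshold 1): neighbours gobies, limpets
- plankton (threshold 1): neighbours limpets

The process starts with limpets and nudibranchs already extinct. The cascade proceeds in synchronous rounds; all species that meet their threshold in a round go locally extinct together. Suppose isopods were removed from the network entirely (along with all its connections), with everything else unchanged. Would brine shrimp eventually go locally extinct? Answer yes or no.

no

With isopods removed:
Round 1 — limpets, nudibranchs go locally extinct (initial).
Round 2 — checking thresholds:
  gobies: 1 of 1 neighbours ≥ 1, goes locally extinct.
  plankton: 1 of 1 neighbours ≥ 1, goes locally extinct.
Round 3 — no new extinctions; cascade stops.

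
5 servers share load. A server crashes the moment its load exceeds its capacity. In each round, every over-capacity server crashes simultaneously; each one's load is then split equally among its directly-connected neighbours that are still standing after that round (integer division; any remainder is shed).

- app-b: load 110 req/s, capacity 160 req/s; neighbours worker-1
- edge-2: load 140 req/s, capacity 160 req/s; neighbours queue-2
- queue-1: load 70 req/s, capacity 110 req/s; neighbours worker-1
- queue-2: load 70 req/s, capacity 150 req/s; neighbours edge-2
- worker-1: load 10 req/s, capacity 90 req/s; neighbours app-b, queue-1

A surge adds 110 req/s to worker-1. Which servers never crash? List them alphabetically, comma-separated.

edge-2, queue-2

Round 1 — worker-1 at 120 > 90. worker-1 crashes.
  worker-1 sheds 120 req/s to app-b, queue-1: 60 each.
    app-b: 110+60 = 170 > 160
    queue-1: 70+60 = 130 > 110
Round 2 — app-b, queue-1 crash.
  app-b sheds 170 req/s: no online neighbours, lost.
  queue-1 sheds 130 req/s: no online neighbours, lost.
No further crashes.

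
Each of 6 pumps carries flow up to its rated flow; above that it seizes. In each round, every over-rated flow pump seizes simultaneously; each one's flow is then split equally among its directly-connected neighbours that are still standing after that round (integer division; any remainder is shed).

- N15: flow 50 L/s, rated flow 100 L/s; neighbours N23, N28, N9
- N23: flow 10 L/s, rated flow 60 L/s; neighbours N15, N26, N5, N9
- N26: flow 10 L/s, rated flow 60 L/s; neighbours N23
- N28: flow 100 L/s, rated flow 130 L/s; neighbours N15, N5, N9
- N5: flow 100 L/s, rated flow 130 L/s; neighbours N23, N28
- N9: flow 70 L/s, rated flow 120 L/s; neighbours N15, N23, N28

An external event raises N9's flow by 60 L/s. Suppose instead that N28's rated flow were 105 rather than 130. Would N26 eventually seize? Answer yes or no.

With N28's rated flow at 105:
Round 1 — N9 at 130 > 120. N9 seizes.
  N9 sheds 130 L/s to N15, N23, N28: 43 each (1 lost).
    N15: 50+43 = 93 ≤ 100
    N23: 10+43 = 53 ≤ 60
    N28: 100+43 = 143 > 105
Round 2 — N28 seizes.
  N28 sheds 143 L/s to N15, N5: 71 each (1 lost).
    N15: 93+71 = 164 > 100
    N5: 100+71 = 171 > 130
Round 3 — N15, N5 seize.
  N15 sheds 164 L/s to N23: 164 each.
    N23: 53+164 = 217 > 60
  N5 sheds 171 L/s to N23: 171 each.
    N23: 217+171 = 388 > 60
Round 4 — N23 seizes.
  N23 sheds 388 L/s to N26: 388 each.
    N26: 10+388 = 398 > 60
Round 5 — N26 seizes.
  N26 sheds 398 L/s: no online neighbours, lost.
No further seizures.

yes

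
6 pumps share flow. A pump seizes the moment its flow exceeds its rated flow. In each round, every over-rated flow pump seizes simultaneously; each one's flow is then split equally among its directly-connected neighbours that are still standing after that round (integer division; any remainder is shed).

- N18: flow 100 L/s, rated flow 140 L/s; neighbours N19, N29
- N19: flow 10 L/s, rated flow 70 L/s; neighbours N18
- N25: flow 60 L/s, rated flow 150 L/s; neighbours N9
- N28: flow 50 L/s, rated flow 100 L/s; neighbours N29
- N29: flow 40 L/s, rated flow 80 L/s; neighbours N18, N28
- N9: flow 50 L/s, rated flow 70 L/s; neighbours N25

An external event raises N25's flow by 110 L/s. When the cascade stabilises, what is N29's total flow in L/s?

Round 1 — N25 at 170 > 150. N25 seizes.
  N25 sheds 170 L/s to N9: 170 each.
    N9: 50+170 = 220 > 70
Round 2 — N9 seizes.
  N9 sheds 220 L/s: no online neighbours, lost.
No further seizures.

40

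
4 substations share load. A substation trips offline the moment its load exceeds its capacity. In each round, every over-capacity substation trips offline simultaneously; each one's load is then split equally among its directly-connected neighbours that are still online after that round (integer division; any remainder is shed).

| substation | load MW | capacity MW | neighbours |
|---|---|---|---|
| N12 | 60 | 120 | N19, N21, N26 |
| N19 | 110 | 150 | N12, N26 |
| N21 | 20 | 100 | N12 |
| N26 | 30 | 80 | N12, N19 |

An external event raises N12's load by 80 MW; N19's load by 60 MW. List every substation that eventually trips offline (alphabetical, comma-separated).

N12, N19, N26

Round 1 — N12 at 140 > 120; N19 at 170 > 150. N12, N19 trip offline.
  N12 sheds 140 MW to N21, N26: 70 each.
    N21: 20+70 = 90 ≤ 100
    N26: 30+70 = 100 > 80
  N19 sheds 170 MW to N26: 170 each.
    N26: 100+170 = 270 > 80
Round 2 — N26 trips offline.
  N26 sheds 270 MW: no online neighbours, lost.
No further trips.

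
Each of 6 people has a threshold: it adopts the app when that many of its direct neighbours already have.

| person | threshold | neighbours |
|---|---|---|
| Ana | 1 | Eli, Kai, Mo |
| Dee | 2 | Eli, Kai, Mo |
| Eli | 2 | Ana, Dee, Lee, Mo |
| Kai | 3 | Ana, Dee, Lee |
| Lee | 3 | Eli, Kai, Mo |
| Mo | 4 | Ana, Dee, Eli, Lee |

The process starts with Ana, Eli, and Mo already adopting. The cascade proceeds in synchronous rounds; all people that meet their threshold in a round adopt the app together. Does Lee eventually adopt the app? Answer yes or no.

Round 1 — Ana, Eli, Mo adopt the app (initial).
Round 2 — checking thresholds:
  Dee: 2 of 3 neighbours ≥ 2, adopts the app.
  Kai: 1 of 3 neighbours < 3, not yet.
  Lee: 2 of 3 neighbours < 3, not yet.
Round 3 — no new adoptions; cascade stops.

no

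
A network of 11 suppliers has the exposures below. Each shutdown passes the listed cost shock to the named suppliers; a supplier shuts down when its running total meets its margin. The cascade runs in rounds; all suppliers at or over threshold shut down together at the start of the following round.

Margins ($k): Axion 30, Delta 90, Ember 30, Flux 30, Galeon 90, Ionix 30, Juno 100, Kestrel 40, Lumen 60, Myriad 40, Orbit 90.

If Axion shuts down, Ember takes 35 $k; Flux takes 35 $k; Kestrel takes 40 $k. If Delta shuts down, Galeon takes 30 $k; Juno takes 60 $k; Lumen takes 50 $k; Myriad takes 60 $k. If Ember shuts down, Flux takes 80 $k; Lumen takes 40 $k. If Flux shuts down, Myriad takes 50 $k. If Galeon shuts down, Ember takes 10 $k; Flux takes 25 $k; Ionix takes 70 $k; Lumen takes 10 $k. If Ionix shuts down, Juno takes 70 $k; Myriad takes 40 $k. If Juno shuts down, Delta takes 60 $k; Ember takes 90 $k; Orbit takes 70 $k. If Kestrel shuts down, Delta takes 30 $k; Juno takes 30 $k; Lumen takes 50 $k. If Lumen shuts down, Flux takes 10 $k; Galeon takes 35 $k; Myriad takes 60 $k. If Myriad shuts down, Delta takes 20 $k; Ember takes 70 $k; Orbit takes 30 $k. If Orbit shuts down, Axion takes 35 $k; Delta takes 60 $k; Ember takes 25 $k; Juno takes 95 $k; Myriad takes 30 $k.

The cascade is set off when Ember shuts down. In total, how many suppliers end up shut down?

3

Round 1 — Ember shuts down (initial).
  Flux: +80 → 80 ≥ 30
  Lumen: +40 → 40 < 60
Round 2 — Flux shuts down.
  Myriad: +50 → 50 ≥ 40
Round 3 — Myriad shuts down.
  Delta: +20 → 20 < 90
  Orbit: +30 → 30 < 90
No further shutdowns.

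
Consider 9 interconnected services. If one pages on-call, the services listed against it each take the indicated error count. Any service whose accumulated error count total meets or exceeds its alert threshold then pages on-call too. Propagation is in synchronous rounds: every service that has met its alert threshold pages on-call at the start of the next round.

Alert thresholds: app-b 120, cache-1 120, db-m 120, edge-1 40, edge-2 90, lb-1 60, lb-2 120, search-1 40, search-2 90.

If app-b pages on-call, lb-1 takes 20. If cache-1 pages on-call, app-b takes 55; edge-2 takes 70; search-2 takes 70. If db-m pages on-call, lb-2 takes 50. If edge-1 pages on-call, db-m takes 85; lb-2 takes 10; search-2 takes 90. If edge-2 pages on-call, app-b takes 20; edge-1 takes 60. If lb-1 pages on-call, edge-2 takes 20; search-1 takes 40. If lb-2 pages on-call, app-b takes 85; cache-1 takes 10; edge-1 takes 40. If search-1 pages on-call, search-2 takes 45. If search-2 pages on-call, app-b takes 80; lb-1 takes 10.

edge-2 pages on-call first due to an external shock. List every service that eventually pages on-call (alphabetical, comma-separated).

Round 1 — edge-2 pages on-call (initial).
  app-b: +20 → 20 < 120
  edge-1: +60 → 60 ≥ 40
Round 2 — edge-1 pages on-call.
  db-m: +85 → 85 < 120
  lb-2: +10 → 10 < 120
  search-2: +90 → 90 ≥ 90
Round 3 — search-2 pages on-call.
  app-b: +80 → 100 < 120
  lb-1: +10 → 10 < 60
No further pages.

edge-1, edge-2, search-2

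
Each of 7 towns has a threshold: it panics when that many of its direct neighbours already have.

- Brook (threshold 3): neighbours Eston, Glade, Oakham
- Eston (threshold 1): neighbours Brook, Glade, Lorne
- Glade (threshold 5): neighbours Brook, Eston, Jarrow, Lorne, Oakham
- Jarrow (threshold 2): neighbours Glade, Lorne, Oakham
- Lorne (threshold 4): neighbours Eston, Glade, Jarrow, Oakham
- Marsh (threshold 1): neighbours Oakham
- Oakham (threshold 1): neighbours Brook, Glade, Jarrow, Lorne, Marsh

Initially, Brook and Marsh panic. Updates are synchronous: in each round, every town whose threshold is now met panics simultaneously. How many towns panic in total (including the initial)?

4

Round 1 — Brook, Marsh panic (initial).
Round 2 — checking thresholds:
  Eston: 1 of 3 neighbours ≥ 1, panics.
  Glade: 1 of 5 neighbours < 5, below threshold.
  Oakham: 2 of 5 neighbours ≥ 1, panics.
Round 3 — no new panics; cascade stops.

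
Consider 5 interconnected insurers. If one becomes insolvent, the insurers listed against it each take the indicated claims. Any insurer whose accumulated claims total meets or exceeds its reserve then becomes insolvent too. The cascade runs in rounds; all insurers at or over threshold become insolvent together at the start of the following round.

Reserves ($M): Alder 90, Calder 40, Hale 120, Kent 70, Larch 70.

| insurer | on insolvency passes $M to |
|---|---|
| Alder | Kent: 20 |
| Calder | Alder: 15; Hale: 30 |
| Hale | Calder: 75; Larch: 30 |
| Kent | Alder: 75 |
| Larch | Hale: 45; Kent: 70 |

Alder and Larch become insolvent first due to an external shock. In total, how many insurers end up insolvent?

Round 1 — Alder, Larch become insolvent (initial).
  Hale: +45 → 45 < 120
  Kent: +20+70 → 90 ≥ 70
Round 2 — Kent becomes insolvent.
No further insolvencies.

3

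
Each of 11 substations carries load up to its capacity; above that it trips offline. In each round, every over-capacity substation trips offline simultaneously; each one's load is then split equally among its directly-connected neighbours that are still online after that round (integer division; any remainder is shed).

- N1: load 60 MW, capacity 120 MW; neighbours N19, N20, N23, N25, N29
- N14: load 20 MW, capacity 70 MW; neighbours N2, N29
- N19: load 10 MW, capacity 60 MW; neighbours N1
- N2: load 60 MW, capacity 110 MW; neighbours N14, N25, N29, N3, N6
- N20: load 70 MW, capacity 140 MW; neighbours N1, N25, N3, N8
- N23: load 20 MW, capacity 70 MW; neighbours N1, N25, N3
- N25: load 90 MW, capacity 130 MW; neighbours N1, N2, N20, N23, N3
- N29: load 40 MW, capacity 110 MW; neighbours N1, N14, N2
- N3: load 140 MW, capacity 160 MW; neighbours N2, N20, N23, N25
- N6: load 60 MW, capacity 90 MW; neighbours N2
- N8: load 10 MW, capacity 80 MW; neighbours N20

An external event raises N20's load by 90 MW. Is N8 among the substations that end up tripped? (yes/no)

Round 1 — N20 at 160 > 140. N20 trips offline.
  N20 sheds 160 MW to N1, N25, N3, N8: 40 each.
    N1: 60+40 = 100 ≤ 120
    N25: 90+40 = 130 ≤ 130
    N3: 140+40 = 180 > 160
    N8: 10+40 = 50 ≤ 80
Round 2 — N3 trips offline.
  N3 sheds 180 MW to N2, N23, N25: 60 each.
    N2: 60+60 = 120 > 110
    N23: 20+60 = 80 > 70
    N25: 130+60 = 190 > 130
Round 3 — N2, N23, N25 trip offline.
  N2 sheds 120 MW to N14, N29, N6: 40 each.
    N14: 20+40 = 60 ≤ 70
    N29: 40+40 = 80 ≤ 110
    N6: 60+40 = 100 > 90
  N23 sheds 80 MW to N1: 80 each.
    N1: 100+80 = 180 > 120
  N25 sheds 190 MW to N1: 190 each.
    N1: 180+190 = 370 > 120
Round 4 — N1, N6 trip offline.
  N1 sheds 370 MW to N19, N29: 185 each.
    N19: 10+185 = 195 > 60
    N29: 80+185 = 265 > 110
  N6 sheds 100 MW: no online neighbours, lost.
Round 5 — N19, N29 trip offline.
  N19 sheds 195 MW: no online neighbours, lost.
  N29 sheds 265 MW to N14: 265 each.
    N14: 60+265 = 325 > 70
Round 6 — N14 trips offline.
  N14 sheds 325 MW: no online neighbours, lost.
No further trips.

no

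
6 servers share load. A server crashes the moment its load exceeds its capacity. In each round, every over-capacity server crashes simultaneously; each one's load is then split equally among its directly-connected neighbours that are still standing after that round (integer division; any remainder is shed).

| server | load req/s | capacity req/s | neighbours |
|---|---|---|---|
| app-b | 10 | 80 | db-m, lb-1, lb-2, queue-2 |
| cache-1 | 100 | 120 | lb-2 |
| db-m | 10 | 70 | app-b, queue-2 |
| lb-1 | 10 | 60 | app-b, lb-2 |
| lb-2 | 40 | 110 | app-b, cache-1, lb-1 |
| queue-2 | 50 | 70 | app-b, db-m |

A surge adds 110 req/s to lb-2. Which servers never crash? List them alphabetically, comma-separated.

Round 1 — lb-2 at 150 > 110. lb-2 crashes.
  lb-2 sheds 150 req/s to app-b, cache-1, lb-1: 50 each.
    app-b: 10+50 = 60 ≤ 80
    cache-1: 100+50 = 150 > 120
    lb-1: 10+50 = 60 ≤ 60
Round 2 — cache-1 crashes.
  cache-1 sheds 150 req/s: no online neighbours, lost.
No further crashes.

app-b, db-m, lb-1, queue-2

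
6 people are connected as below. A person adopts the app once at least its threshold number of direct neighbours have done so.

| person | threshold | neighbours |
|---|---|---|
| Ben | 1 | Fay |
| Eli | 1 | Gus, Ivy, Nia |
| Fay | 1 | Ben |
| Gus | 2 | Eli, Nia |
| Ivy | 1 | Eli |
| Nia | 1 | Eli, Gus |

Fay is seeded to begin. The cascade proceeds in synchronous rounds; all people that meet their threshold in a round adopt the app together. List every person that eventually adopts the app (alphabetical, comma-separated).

Round 1 — Fay adopts the app (initial).
Round 2 — checking thresholds:
  Ben: 1 of 1 neighbours ≥ 1, adopts the app.
Round 3 — no new adoptions; cascade stops.

Ben, Fay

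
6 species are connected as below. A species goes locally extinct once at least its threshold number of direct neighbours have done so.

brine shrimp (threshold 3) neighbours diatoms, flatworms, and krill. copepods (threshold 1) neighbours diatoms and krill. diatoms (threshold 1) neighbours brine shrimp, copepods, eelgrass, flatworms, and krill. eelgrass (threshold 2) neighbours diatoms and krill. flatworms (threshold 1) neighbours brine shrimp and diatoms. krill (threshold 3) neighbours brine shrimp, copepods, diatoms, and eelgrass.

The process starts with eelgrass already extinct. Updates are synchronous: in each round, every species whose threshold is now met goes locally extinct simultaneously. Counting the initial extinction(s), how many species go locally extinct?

Round 1 — eelgrass goes locally extinct (initial).
Round 2 — checking thresholds:
  diatoms: 1 of 5 neighbours ≥ 1, goes locally extinct.
  krill: 1 of 4 neighbours < 3, not yet.
Round 3 — checking thresholds:
  brine shrimp: 1 of 3 neighbours < 3, not yet.
  copepods: 1 of 2 neighbours ≥ 1, goes locally extinct.
  flatworms: 1 of 2 neighbours ≥ 1, goes locally extinct.
  krill: 2 of 4 neighbours < 3, not yet.
Round 4 — checking thresholds:
  brine shrimp: 2 of 3 neighbours < 3, not yet.
  krill: 3 of 4 neighbours ≥ 3, goes locally extinct.
Round 5 — checking thresholds:
  brine shrimp: 3 of 3 neighbours ≥ 3, goes locally extinct.
Round 6 — no new extinctions; cascade stops.

6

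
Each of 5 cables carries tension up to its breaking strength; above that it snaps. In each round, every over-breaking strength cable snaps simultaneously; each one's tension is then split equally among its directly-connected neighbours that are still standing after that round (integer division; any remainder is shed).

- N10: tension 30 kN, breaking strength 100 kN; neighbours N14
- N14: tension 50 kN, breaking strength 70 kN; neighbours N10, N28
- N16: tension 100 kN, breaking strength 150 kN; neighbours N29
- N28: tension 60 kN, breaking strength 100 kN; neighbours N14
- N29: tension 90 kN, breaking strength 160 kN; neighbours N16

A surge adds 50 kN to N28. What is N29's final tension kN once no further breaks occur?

Round 1 — N28 at 110 > 100. N28 snaps.
  N28 sheds 110 kN to N14: 110 each.
    N14: 50+110 = 160 > 70
Round 2 — N14 snaps.
  N14 sheds 160 kN to N10: 160 each.
    N10: 30+160 = 190 > 100
Round 3 — N10 snaps.
  N10 sheds 190 kN: no online neighbours, lost.
No further breaks.

90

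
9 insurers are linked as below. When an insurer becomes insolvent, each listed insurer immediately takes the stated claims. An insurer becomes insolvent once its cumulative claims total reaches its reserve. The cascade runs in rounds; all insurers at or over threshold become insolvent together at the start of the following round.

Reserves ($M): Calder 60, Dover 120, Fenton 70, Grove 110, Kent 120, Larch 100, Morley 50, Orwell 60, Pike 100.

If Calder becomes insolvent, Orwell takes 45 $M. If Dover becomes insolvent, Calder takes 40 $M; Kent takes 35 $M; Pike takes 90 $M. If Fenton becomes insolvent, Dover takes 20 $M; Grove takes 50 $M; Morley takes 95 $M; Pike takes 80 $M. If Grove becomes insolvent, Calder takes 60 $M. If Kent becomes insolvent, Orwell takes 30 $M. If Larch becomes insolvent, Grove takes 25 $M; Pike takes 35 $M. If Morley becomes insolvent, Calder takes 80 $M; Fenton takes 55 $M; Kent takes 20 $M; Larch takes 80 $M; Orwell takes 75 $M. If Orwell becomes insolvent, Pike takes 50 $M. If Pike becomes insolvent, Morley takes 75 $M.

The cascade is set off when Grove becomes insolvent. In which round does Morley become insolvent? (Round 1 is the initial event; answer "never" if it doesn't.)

Round 1 — Grove becomes insolvent (initial).
  Calder: +60 → 60 ≥ 60
Round 2 — Calder becomes insolvent.
  Orwell: +45 → 45 < 60
No further insolvencies.

never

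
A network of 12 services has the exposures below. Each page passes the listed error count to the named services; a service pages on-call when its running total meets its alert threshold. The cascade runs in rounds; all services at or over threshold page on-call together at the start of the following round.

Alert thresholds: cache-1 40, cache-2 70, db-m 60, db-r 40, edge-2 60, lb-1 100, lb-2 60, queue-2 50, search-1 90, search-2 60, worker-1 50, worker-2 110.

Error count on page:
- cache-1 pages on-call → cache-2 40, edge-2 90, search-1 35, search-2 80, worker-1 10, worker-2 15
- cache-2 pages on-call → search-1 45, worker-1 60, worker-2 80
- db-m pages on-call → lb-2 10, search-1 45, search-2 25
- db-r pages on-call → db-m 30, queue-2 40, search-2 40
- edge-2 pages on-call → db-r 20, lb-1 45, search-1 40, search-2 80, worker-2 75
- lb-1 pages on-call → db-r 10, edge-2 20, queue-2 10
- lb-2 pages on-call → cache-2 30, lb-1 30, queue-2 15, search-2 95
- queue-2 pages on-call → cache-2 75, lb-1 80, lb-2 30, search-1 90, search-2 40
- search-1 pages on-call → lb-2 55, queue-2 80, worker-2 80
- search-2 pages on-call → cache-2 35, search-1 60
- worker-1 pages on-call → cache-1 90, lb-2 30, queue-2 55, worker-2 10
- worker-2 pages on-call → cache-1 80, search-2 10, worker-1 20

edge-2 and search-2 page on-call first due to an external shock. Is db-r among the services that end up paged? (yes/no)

Round 1 — edge-2, search-2 page on-call (initial).
  cache-2: +35 → 35 < 70
  db-r: +20 → 20 < 40
  lb-1: +45 → 45 < 100
  search-1: +40+60 → 100 ≥ 90
  worker-2: +75 → 75 < 110
Round 2 — search-1 pages on-call.
  lb-2: +55 → 55 < 60
  queue-2: +80 → 80 ≥ 50
  worker-2: +80 → 155 ≥ 110
Round 3 — queue-2, worker-2 page on-call.
  cache-1: +80 → 80 ≥ 40
  cache-2: +75 → 110 ≥ 70
  lb-1: +80 → 125 ≥ 100
  lb-2: +30 → 85 ≥ 60
  worker-1: +20 → 20 < 50
Round 4 — cache-1, cache-2, lb-1, lb-2 page on-call.
  db-r: +10 → 30 < 40
  worker-1: +10+60 → 90 ≥ 50
Round 5 — worker-1 pages on-call.
No further pages.

no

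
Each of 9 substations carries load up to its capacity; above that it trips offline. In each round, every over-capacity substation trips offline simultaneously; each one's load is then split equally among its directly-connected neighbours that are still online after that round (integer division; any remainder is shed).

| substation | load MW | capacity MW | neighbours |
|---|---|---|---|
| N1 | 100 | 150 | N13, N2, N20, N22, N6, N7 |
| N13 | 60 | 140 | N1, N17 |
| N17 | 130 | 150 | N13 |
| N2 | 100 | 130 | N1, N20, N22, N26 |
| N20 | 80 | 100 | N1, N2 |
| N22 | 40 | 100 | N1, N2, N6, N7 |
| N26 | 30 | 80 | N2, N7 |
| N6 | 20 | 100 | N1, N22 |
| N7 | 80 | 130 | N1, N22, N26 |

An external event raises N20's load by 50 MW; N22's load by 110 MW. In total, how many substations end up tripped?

7

Round 1 — N20 at 130 > 100; N22 at 150 > 100. N20, N22 trip offline.
  N20 sheds 130 MW to N1, N2: 65 each.
    N1: 100+65 = 165 > 150
    N2: 100+65 = 165 > 130
  N22 sheds 150 MW to N1, N2, N6, N7: 37 each (2 lost).
    N1: 165+37 = 202 > 150
    N2: 165+37 = 202 > 130
    N6: 20+37 = 57 ≤ 100
    N7: 80+37 = 117 ≤ 130
Round 2 — N1, N2 trip offline.
  N1 sheds 202 MW to N13, N6, N7: 67 each (1 lost).
    N13: 60+67 = 127 ≤ 140
    N6: 57+67 = 124 > 100
    N7: 117+67 = 184 > 130
  N2 sheds 202 MW to N26: 202 each.
    N26: 30+202 = 232 > 80
Round 3 — N26, N6, N7 trip offline.
  N26 sheds 232 MW: no online neighbours, lost.
  N6 sheds 124 MW: no online neighbours, lost.
  N7 sheds 184 MW: no online neighbours, lost.
No further trips.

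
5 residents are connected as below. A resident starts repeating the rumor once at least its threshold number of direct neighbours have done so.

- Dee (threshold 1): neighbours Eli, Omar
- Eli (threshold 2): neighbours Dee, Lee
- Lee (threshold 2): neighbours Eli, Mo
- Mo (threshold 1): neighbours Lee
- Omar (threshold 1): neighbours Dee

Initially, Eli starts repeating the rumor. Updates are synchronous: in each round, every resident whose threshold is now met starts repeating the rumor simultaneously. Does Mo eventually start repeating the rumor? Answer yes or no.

Round 1 — Eli starts repeating the rumor (initial).
Round 2 — checking thresholds:
  Dee: 1 of 2 neighbours ≥ 1, starts repeating the rumor.
  Lee: 1 of 2 neighbours < 2, not yet.
Round 3 — checking thresholds:
  Lee: 1 of 2 neighbours < 2, not yet.
  Omar: 1 of 1 neighbours ≥ 1, starts repeating the rumor.
Round 4 — no new spreads; cascade stops.

no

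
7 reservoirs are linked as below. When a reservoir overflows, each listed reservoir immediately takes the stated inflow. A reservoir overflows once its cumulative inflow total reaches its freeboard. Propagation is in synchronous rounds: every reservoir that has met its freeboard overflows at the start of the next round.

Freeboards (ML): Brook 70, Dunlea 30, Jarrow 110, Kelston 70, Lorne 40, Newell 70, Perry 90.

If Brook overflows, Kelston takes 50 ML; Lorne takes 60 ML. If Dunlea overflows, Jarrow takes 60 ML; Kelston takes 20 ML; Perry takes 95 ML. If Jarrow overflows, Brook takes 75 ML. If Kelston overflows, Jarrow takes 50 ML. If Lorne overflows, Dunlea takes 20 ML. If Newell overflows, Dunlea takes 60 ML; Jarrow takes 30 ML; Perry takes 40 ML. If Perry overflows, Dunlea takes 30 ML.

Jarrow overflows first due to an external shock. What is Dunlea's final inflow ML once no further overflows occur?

20

Round 1 — Jarrow overflows (initial).
  Brook: +75 → 75 ≥ 70
Round 2 — Brook overflows.
  Kelston: +50 → 50 < 70
  Lorne: +60 → 60 ≥ 40
Round 3 — Lorne overflows.
  Dunlea: +20 → 20 < 30
No further overflows.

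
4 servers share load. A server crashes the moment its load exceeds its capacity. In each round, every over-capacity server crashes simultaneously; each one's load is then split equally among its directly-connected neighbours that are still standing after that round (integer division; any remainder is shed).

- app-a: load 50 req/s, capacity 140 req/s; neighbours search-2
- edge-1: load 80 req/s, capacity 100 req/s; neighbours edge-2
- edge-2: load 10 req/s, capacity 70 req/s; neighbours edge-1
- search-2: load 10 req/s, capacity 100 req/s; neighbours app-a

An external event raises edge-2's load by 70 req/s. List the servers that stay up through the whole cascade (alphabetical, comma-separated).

Round 1 — edge-2 at 80 > 70. edge-2 crashes.
  edge-2 sheds 80 req/s to edge-1: 80 each.
    edge-1: 80+80 = 160 > 100
Round 2 — edge-1 crashes.
  edge-1 sheds 160 req/s: no online neighbours, lost.
No further crashes.

app-a, search-2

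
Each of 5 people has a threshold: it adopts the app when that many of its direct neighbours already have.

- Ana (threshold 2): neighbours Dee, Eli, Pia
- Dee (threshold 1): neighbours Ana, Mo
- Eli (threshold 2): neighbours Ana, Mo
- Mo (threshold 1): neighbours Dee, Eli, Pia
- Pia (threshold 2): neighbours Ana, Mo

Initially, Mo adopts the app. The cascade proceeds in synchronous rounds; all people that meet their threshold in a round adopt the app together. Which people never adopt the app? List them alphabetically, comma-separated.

Ana, Eli, Pia

Round 1 — Mo adopts the app (initial).
Round 2 — checking thresholds:
  Dee: 1 of 2 neighbours ≥ 1, adopts the app.
  Eli: 1 of 2 neighbours < 2, holds.
  Pia: 1 of 2 neighbours < 2, holds.
Round 3 — no new adoptions; cascade stops.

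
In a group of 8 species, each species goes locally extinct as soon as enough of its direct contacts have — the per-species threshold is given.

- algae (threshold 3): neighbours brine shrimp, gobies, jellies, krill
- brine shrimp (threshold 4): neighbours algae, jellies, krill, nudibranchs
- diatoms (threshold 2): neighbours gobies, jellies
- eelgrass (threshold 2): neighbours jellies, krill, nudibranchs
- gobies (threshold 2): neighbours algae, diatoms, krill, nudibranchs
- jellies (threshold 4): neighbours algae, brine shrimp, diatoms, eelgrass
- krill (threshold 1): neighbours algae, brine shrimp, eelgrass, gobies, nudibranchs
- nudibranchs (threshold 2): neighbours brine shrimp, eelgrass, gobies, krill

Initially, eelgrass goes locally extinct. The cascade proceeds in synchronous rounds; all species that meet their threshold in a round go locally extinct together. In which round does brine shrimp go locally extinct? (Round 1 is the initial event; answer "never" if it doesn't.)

never

Round 1 — eelgrass goes locally extinct (initial).
Round 2 — checking thresholds:
  jellies: 1 of 4 neighbours < 4, holds.
  krill: 1 of 5 neighbours ≥ 1, goes locally extinct.
  nudibranchs: 1 of 4 neighbours < 2, holds.
Round 3 — checking thresholds:
  algae: 1 of 4 neighbours < 3, holds.
  brine shrimp: 1 of 4 neighbours < 4, holds.
  gobies: 1 of 4 neighbours < 2, holds.
  jellies: 1 of 4 neighbours < 4, holds.
  nudibranchs: 2 of 4 neighbours ≥ 2, goes locally extinct.
Round 4 — checking thresholds:
  algae: 1 of 4 neighbours < 3, holds.
  brine shrimp: 2 of 4 neighbours < 4, holds.
  gobies: 2 of 4 neighbours ≥ 2, goes locally extinct.
  jellies: 1 of 4 neighbours < 4, holds.
Round 5 — no new extinctions; cascade stops.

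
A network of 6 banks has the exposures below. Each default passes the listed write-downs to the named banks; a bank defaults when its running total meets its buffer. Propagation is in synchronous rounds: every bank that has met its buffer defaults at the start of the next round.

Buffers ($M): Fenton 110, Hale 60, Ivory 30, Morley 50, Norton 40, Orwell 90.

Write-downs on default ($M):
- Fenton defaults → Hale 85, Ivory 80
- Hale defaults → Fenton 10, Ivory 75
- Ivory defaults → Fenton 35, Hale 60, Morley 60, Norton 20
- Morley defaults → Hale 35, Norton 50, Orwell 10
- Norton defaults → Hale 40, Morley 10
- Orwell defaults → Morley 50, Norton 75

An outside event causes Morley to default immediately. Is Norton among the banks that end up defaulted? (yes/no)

Round 1 — Morley defaults (initial).
  Hale: +35 → 35 < 60
  Norton: +50 → 50 ≥ 40
  Orwell: +10 → 10 < 90
Round 2 — Norton defaults.
  Hale: +40 → 75 ≥ 60
Round 3 — Hale defaults.
  Fenton: +10 → 10 < 110
  Ivory: +75 → 75 ≥ 30
Round 4 — Ivory defaults.
  Fenton: +35 → 45 < 110
No further defaults.

yes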